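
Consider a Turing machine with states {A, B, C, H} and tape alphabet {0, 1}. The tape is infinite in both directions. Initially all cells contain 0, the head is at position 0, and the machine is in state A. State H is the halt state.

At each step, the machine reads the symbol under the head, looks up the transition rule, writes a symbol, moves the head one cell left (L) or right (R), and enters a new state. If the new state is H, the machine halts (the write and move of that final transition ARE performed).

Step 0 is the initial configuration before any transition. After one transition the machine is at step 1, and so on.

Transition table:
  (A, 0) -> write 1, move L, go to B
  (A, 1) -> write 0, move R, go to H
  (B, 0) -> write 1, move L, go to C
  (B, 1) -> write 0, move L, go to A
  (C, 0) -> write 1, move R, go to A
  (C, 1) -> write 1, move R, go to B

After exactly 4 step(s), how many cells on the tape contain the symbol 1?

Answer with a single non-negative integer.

Step 1: in state A at pos 0, read 0 -> (A,0)->write 1,move L,goto B. Now: state=B, head=-1, tape[-2..1]=0010 (head:  ^)
Step 2: in state B at pos -1, read 0 -> (B,0)->write 1,move L,goto C. Now: state=C, head=-2, tape[-3..1]=00110 (head:  ^)
Step 3: in state C at pos -2, read 0 -> (C,0)->write 1,move R,goto A. Now: state=A, head=-1, tape[-3..1]=01110 (head:   ^)
Step 4: in state A at pos -1, read 1 -> (A,1)->write 0,move R,goto H. Now: state=H, head=0, tape[-3..1]=01010 (head:    ^)
Cells containing 1 after step 4: {-2, 0} -> 2 cell(s)

Answer: 2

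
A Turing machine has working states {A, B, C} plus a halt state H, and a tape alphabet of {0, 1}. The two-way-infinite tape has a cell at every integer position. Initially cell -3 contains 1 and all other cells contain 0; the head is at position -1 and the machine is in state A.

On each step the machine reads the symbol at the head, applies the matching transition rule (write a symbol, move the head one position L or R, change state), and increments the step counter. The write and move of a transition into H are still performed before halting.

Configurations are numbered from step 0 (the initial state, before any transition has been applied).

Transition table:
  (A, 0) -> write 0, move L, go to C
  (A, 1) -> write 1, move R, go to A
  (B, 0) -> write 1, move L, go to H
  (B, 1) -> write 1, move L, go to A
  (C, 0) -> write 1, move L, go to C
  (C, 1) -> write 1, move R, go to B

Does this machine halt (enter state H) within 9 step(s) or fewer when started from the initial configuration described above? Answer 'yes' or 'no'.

Step 1: in state A at pos -1, read 0 -> (A,0)->write 0,move L,goto C. Now: state=C, head=-2, tape[-4..0]=01000 (head:   ^)
Step 2: in state C at pos -2, read 0 -> (C,0)->write 1,move L,goto C. Now: state=C, head=-3, tape[-4..0]=01100 (head:  ^)
Step 3: in state C at pos -3, read 1 -> (C,1)->write 1,move R,goto B. Now: state=B, head=-2, tape[-4..0]=01100 (head:   ^)
Step 4: in state B at pos -2, read 1 -> (B,1)->write 1,move L,goto A. Now: state=A, head=-3, tape[-4..0]=01100 (head:  ^)
Step 5: in state A at pos -3, read 1 -> (A,1)->write 1,move R,goto A. Now: state=A, head=-2, tape[-4..0]=01100 (head:   ^)
Step 6: in state A at pos -2, read 1 -> (A,1)->write 1,move R,goto A. Now: state=A, head=-1, tape[-4..0]=01100 (head:    ^)
Step 7: in state A at pos -1, read 0 -> (A,0)->write 0,move L,goto C. Now: state=C, head=-2, tape[-4..0]=01100 (head:   ^)
Step 8: in state C at pos -2, read 1 -> (C,1)->write 1,move R,goto B. Now: state=B, head=-1, tape[-4..0]=01100 (head:    ^)
Step 9: in state B at pos -1, read 0 -> (B,0)->write 1,move L,goto H. Now: state=H, head=-2, tape[-4..0]=01110 (head:   ^)
State H reached at step 9; 9 <= 9 -> yes

Answer: yes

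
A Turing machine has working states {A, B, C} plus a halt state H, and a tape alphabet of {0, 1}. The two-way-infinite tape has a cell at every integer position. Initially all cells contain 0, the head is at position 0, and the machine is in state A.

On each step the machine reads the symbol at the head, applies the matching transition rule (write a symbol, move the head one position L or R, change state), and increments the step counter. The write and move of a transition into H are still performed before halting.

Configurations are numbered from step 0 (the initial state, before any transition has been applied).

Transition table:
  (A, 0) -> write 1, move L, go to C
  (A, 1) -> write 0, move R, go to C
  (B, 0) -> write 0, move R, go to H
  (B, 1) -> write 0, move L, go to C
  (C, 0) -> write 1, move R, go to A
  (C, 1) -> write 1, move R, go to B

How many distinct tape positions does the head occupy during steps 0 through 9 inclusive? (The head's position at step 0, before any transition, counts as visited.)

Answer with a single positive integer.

Step 1: in state A at pos 0, read 0 -> (A,0)->write 1,move L,goto C. Now: state=C, head=-1, tape[-2..1]=0010 (head:  ^)
Step 2: in state C at pos -1, read 0 -> (C,0)->write 1,move R,goto A. Now: state=A, head=0, tape[-2..1]=0110 (head:   ^)
Step 3: in state A at pos 0, read 1 -> (A,1)->write 0,move R,goto C. Now: state=C, head=1, tape[-2..2]=01000 (head:    ^)
Step 4: in state C at pos 1, read 0 -> (C,0)->write 1,move R,goto A. Now: state=A, head=2, tape[-2..3]=010100 (head:     ^)
Step 5: in state A at pos 2, read 0 -> (A,0)->write 1,move L,goto C. Now: state=C, head=1, tape[-2..3]=010110 (head:    ^)
Step 6: in state C at pos 1, read 1 -> (C,1)->write 1,move R,goto B. Now: state=B, head=2, tape[-2..3]=010110 (head:     ^)
Step 7: in state B at pos 2, read 1 -> (B,1)->write 0,move L,goto C. Now: state=C, head=1, tape[-2..3]=010100 (head:    ^)
Step 8: in state C at pos 1, read 1 -> (C,1)->write 1,move R,goto B. Now: state=B, head=2, tape[-2..3]=010100 (head:     ^)
Step 9: in state B at pos 2, read 0 -> (B,0)->write 0,move R,goto H. Now: state=H, head=3, tape[-2..4]=0101000 (head:      ^)
Head positions at steps 0..9: starting at 0, distinct positions visited = {-1, 0, 1, 2, 3} -> 5 position(s)

Answer: 5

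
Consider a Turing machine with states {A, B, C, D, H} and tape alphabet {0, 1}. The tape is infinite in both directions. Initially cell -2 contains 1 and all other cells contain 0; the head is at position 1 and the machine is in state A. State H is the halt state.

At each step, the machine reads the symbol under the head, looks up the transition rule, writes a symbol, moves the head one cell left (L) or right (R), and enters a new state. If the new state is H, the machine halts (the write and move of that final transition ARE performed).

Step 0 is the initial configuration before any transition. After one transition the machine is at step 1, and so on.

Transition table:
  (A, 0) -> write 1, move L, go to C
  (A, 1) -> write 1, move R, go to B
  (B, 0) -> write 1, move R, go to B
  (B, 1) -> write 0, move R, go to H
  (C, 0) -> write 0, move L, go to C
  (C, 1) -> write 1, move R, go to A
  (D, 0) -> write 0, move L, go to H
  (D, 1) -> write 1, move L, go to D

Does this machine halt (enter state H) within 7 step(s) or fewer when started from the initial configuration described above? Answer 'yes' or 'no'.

Answer: no

Derivation:
Step 1: in state A at pos 1, read 0 -> (A,0)->write 1,move L,goto C. Now: state=C, head=0, tape[-3..2]=010010 (head:    ^)
Step 2: in state C at pos 0, read 0 -> (C,0)->write 0,move L,goto C. Now: state=C, head=-1, tape[-3..2]=010010 (head:   ^)
Step 3: in state C at pos -1, read 0 -> (C,0)->write 0,move L,goto C. Now: state=C, head=-2, tape[-3..2]=010010 (head:  ^)
Step 4: in state C at pos -2, read 1 -> (C,1)->write 1,move R,goto A. Now: state=A, head=-1, tape[-3..2]=010010 (head:   ^)
Step 5: in state A at pos -1, read 0 -> (A,0)->write 1,move L,goto C. Now: state=C, head=-2, tape[-3..2]=011010 (head:  ^)
Step 6: in state C at pos -2, read 1 -> (C,1)->write 1,move R,goto A. Now: state=A, head=-1, tape[-3..2]=011010 (head:   ^)
Step 7: in state A at pos -1, read 1 -> (A,1)->write 1,move R,goto B. Now: state=B, head=0, tape[-3..2]=011010 (head:    ^)
After 7 step(s): state = B (not H) -> not halted within 7 -> no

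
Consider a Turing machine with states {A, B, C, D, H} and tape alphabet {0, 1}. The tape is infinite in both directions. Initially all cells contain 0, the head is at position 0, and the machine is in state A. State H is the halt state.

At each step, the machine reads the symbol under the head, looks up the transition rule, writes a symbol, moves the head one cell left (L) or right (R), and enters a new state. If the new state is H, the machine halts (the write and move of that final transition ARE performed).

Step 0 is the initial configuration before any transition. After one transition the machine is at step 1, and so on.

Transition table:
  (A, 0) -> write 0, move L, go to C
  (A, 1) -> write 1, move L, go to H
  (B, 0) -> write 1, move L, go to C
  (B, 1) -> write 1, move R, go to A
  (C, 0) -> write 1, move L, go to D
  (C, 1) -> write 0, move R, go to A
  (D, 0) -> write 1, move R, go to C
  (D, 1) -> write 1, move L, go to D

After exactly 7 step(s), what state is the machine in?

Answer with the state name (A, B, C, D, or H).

Step 1: in state A at pos 0, read 0 -> (A,0)->write 0,move L,goto C. Now: state=C, head=-1, tape[-2..1]=0000 (head:  ^)
Step 2: in state C at pos -1, read 0 -> (C,0)->write 1,move L,goto D. Now: state=D, head=-2, tape[-3..1]=00100 (head:  ^)
Step 3: in state D at pos -2, read 0 -> (D,0)->write 1,move R,goto C. Now: state=C, head=-1, tape[-3..1]=01100 (head:   ^)
Step 4: in state C at pos -1, read 1 -> (C,1)->write 0,move R,goto A. Now: state=A, head=0, tape[-3..1]=01000 (head:    ^)
Step 5: in state A at pos 0, read 0 -> (A,0)->write 0,move L,goto C. Now: state=C, head=-1, tape[-3..1]=01000 (head:   ^)
Step 6: in state C at pos -1, read 0 -> (C,0)->write 1,move L,goto D. Now: state=D, head=-2, tape[-3..1]=01100 (head:  ^)
Step 7: in state D at pos -2, read 1 -> (D,1)->write 1,move L,goto D. Now: state=D, head=-3, tape[-4..1]=001100 (head:  ^)

Answer: D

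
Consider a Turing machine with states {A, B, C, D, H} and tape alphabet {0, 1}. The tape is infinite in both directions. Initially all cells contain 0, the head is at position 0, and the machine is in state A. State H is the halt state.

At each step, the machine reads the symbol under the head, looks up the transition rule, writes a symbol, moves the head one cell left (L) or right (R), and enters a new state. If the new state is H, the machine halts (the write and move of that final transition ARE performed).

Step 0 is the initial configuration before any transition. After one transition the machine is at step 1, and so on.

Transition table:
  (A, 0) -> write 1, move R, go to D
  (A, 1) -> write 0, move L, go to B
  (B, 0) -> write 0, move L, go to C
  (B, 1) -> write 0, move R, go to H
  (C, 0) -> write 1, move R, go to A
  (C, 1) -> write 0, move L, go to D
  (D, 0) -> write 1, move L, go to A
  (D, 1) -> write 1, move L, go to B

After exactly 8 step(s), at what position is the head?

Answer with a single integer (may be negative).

Answer: -2

Derivation:
Step 1: in state A at pos 0, read 0 -> (A,0)->write 1,move R,goto D. Now: state=D, head=1, tape[-1..2]=0100 (head:   ^)
Step 2: in state D at pos 1, read 0 -> (D,0)->write 1,move L,goto A. Now: state=A, head=0, tape[-1..2]=0110 (head:  ^)
Step 3: in state A at pos 0, read 1 -> (A,1)->write 0,move L,goto B. Now: state=B, head=-1, tape[-2..2]=00010 (head:  ^)
Step 4: in state B at pos -1, read 0 -> (B,0)->write 0,move L,goto C. Now: state=C, head=-2, tape[-3..2]=000010 (head:  ^)
Step 5: in state C at pos -2, read 0 -> (C,0)->write 1,move R,goto A. Now: state=A, head=-1, tape[-3..2]=010010 (head:   ^)
Step 6: in state A at pos -1, read 0 -> (A,0)->write 1,move R,goto D. Now: state=D, head=0, tape[-3..2]=011010 (head:    ^)
Step 7: in state D at pos 0, read 0 -> (D,0)->write 1,move L,goto A. Now: state=A, head=-1, tape[-3..2]=011110 (head:   ^)
Step 8: in state A at pos -1, read 1 -> (A,1)->write 0,move L,goto B. Now: state=B, head=-2, tape[-3..2]=010110 (head:  ^)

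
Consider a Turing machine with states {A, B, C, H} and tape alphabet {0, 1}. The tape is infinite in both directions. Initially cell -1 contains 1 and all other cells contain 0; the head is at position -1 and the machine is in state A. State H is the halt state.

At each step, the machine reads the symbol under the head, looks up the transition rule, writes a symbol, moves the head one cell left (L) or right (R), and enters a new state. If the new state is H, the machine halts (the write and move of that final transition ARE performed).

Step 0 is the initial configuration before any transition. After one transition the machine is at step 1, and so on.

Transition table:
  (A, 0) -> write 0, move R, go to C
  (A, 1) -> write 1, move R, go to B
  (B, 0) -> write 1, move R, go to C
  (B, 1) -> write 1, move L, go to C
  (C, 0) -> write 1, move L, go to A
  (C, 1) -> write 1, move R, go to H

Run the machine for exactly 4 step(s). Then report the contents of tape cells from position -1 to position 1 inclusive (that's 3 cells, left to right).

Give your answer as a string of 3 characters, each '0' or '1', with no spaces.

Answer: 111

Derivation:
Step 1: in state A at pos -1, read 1 -> (A,1)->write 1,move R,goto B. Now: state=B, head=0, tape[-2..1]=0100 (head:   ^)
Step 2: in state B at pos 0, read 0 -> (B,0)->write 1,move R,goto C. Now: state=C, head=1, tape[-2..2]=01100 (head:    ^)
Step 3: in state C at pos 1, read 0 -> (C,0)->write 1,move L,goto A. Now: state=A, head=0, tape[-2..2]=01110 (head:   ^)
Step 4: in state A at pos 0, read 1 -> (A,1)->write 1,move R,goto B. Now: state=B, head=1, tape[-2..2]=01110 (head:    ^)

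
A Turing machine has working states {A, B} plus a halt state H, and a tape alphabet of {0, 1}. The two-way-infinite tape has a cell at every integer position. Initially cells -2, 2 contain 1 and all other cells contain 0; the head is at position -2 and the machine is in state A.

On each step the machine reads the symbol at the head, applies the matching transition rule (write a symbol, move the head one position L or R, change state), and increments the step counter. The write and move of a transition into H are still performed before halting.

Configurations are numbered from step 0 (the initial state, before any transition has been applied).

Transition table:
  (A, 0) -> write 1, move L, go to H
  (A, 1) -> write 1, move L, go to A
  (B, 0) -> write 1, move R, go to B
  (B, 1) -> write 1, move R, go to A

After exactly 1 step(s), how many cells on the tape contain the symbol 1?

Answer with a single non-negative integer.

Answer: 2

Derivation:
Step 1: in state A at pos -2, read 1 -> (A,1)->write 1,move L,goto A. Now: state=A, head=-3, tape[-4..3]=00100010 (head:  ^)
Cells containing 1 after step 1: {-2, 2} -> 2 cell(s)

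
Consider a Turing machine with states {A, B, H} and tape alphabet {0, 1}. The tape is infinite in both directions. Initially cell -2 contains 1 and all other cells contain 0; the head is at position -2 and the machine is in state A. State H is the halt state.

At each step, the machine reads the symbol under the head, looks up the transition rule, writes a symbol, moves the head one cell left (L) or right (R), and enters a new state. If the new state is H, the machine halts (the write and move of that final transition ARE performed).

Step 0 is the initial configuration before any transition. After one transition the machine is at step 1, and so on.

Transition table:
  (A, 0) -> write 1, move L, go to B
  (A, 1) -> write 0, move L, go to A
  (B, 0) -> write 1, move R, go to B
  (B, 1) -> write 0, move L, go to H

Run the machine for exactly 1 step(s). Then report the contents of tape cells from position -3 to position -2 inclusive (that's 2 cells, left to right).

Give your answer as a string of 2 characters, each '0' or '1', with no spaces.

Answer: 00

Derivation:
Step 1: in state A at pos -2, read 1 -> (A,1)->write 0,move L,goto A. Now: state=A, head=-3, tape[-4..-1]=0000 (head:  ^)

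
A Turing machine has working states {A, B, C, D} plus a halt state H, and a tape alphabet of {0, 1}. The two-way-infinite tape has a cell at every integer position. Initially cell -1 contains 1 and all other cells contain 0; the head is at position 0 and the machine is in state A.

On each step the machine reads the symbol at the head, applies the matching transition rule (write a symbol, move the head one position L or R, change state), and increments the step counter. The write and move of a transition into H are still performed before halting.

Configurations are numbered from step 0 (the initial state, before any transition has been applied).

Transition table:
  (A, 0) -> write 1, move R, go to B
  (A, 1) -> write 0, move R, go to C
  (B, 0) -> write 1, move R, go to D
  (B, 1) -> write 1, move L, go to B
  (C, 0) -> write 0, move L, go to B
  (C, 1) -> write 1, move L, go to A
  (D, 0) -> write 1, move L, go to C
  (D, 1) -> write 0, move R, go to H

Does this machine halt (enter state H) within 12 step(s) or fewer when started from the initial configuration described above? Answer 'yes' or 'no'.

Step 1: in state A at pos 0, read 0 -> (A,0)->write 1,move R,goto B. Now: state=B, head=1, tape[-2..2]=01100 (head:    ^)
Step 2: in state B at pos 1, read 0 -> (B,0)->write 1,move R,goto D. Now: state=D, head=2, tape[-2..3]=011100 (head:     ^)
Step 3: in state D at pos 2, read 0 -> (D,0)->write 1,move L,goto C. Now: state=C, head=1, tape[-2..3]=011110 (head:    ^)
Step 4: in state C at pos 1, read 1 -> (C,1)->write 1,move L,goto A. Now: state=A, head=0, tape[-2..3]=011110 (head:   ^)
Step 5: in state A at pos 0, read 1 -> (A,1)->write 0,move R,goto C. Now: state=C, head=1, tape[-2..3]=010110 (head:    ^)
Step 6: in state C at pos 1, read 1 -> (C,1)->write 1,move L,goto A. Now: state=A, head=0, tape[-2..3]=010110 (head:   ^)
Step 7: in state A at pos 0, read 0 -> (A,0)->write 1,move R,goto B. Now: state=B, head=1, tape[-2..3]=011110 (head:    ^)
Step 8: in state B at pos 1, read 1 -> (B,1)->write 1,move L,goto B. Now: state=B, head=0, tape[-2..3]=011110 (head:   ^)
Step 9: in state B at pos 0, read 1 -> (B,1)->write 1,move L,goto B. Now: state=B, head=-1, tape[-2..3]=011110 (head:  ^)
Step 10: in state B at pos -1, read 1 -> (B,1)->write 1,move L,goto B. Now: state=B, head=-2, tape[-3..3]=0011110 (head:  ^)
Step 11: in state B at pos -2, read 0 -> (B,0)->write 1,move R,goto D. Now: state=D, head=-1, tape[-3..3]=0111110 (head:   ^)
Step 12: in state D at pos -1, read 1 -> (D,1)->write 0,move R,goto H. Now: state=H, head=0, tape[-3..3]=0101110 (head:    ^)
State H reached at step 12; 12 <= 12 -> yes

Answer: yes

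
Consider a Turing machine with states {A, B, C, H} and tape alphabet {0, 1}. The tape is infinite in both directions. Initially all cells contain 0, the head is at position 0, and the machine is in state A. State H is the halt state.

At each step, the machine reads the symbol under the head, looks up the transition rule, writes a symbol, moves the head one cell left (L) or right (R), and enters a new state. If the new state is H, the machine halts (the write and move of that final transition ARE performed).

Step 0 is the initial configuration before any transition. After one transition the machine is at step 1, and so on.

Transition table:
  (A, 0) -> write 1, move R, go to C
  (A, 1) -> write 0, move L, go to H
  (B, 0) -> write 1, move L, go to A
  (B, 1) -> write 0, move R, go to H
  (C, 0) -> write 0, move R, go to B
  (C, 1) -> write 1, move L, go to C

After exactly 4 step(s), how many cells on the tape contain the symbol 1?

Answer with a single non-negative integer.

Answer: 3

Derivation:
Step 1: in state A at pos 0, read 0 -> (A,0)->write 1,move R,goto C. Now: state=C, head=1, tape[-1..2]=0100 (head:   ^)
Step 2: in state C at pos 1, read 0 -> (C,0)->write 0,move R,goto B. Now: state=B, head=2, tape[-1..3]=01000 (head:    ^)
Step 3: in state B at pos 2, read 0 -> (B,0)->write 1,move L,goto A. Now: state=A, head=1, tape[-1..3]=01010 (head:   ^)
Step 4: in state A at pos 1, read 0 -> (A,0)->write 1,move R,goto C. Now: state=C, head=2, tape[-1..3]=01110 (head:    ^)
Cells containing 1 after step 4: {0, 1, 2} -> 3 cell(s)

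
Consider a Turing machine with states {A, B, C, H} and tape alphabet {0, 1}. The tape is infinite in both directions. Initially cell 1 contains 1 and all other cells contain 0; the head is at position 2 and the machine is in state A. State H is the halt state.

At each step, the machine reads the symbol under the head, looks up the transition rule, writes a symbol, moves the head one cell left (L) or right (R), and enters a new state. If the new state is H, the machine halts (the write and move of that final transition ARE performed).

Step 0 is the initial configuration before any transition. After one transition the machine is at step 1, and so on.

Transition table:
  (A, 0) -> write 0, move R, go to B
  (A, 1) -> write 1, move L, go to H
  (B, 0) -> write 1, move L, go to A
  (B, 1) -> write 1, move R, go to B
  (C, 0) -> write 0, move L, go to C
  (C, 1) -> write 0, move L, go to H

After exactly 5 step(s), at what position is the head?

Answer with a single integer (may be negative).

Answer: 3

Derivation:
Step 1: in state A at pos 2, read 0 -> (A,0)->write 0,move R,goto B. Now: state=B, head=3, tape[0..4]=01000 (head:    ^)
Step 2: in state B at pos 3, read 0 -> (B,0)->write 1,move L,goto A. Now: state=A, head=2, tape[0..4]=01010 (head:   ^)
Step 3: in state A at pos 2, read 0 -> (A,0)->write 0,move R,goto B. Now: state=B, head=3, tape[0..4]=01010 (head:    ^)
Step 4: in state B at pos 3, read 1 -> (B,1)->write 1,move R,goto B. Now: state=B, head=4, tape[0..5]=010100 (head:     ^)
Step 5: in state B at pos 4, read 0 -> (B,0)->write 1,move L,goto A. Now: state=A, head=3, tape[0..5]=010110 (head:    ^)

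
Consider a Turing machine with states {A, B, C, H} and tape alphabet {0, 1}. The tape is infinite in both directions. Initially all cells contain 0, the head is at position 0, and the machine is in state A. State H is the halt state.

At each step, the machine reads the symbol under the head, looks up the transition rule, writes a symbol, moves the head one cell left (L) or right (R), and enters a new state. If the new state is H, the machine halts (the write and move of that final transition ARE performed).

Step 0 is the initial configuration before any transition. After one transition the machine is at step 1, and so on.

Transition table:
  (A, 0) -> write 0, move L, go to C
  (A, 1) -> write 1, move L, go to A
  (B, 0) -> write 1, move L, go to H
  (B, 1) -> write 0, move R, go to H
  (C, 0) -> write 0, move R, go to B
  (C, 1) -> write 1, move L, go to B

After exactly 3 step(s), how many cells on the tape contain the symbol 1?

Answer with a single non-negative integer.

Answer: 1

Derivation:
Step 1: in state A at pos 0, read 0 -> (A,0)->write 0,move L,goto C. Now: state=C, head=-1, tape[-2..1]=0000 (head:  ^)
Step 2: in state C at pos -1, read 0 -> (C,0)->write 0,move R,goto B. Now: state=B, head=0, tape[-2..1]=0000 (head:   ^)
Step 3: in state B at pos 0, read 0 -> (B,0)->write 1,move L,goto H. Now: state=H, head=-1, tape[-2..1]=0010 (head:  ^)
Cells containing 1 after step 3: {0} -> 1 cell(s)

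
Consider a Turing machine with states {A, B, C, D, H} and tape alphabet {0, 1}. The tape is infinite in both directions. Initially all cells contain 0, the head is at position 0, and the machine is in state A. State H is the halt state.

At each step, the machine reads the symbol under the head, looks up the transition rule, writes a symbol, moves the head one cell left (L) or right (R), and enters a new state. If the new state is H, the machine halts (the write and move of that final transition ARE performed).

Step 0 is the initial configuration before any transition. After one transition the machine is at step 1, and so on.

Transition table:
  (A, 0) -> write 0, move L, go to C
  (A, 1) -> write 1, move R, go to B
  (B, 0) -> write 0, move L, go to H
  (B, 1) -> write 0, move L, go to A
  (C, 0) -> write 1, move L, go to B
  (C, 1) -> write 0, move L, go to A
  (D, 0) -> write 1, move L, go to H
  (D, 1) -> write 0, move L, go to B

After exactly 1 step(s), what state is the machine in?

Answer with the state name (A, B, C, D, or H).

Step 1: in state A at pos 0, read 0 -> (A,0)->write 0,move L,goto C. Now: state=C, head=-1, tape[-2..1]=0000 (head:  ^)

Answer: C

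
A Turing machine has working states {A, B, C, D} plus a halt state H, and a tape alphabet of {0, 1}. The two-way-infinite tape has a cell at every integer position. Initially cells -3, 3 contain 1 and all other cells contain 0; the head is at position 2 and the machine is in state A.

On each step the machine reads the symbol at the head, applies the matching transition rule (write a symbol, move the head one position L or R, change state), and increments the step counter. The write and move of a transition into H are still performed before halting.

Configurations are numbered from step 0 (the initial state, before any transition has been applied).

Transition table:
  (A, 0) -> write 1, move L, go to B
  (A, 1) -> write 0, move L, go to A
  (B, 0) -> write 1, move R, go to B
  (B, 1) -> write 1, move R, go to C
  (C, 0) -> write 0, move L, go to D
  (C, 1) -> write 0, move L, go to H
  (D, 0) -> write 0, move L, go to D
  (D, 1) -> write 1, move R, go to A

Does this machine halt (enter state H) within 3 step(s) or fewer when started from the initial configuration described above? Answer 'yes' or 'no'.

Step 1: in state A at pos 2, read 0 -> (A,0)->write 1,move L,goto B. Now: state=B, head=1, tape[-4..4]=010000110 (head:      ^)
Step 2: in state B at pos 1, read 0 -> (B,0)->write 1,move R,goto B. Now: state=B, head=2, tape[-4..4]=010001110 (head:       ^)
Step 3: in state B at pos 2, read 1 -> (B,1)->write 1,move R,goto C. Now: state=C, head=3, tape[-4..4]=010001110 (head:        ^)
After 3 step(s): state = C (not H) -> not halted within 3 -> no

Answer: no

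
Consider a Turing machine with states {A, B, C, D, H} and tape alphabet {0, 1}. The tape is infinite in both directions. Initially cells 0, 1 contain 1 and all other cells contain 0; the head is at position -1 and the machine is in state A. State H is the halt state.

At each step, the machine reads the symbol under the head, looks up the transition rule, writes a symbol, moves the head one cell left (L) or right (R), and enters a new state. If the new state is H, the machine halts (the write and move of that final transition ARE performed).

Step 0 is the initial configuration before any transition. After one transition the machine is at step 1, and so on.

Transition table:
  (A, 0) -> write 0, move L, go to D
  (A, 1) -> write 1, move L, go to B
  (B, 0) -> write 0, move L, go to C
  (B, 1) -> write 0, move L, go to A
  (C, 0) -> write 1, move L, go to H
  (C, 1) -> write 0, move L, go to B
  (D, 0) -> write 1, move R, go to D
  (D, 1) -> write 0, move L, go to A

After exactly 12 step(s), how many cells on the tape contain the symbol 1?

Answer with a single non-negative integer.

Step 1: in state A at pos -1, read 0 -> (A,0)->write 0,move L,goto D. Now: state=D, head=-2, tape[-3..2]=000110 (head:  ^)
Step 2: in state D at pos -2, read 0 -> (D,0)->write 1,move R,goto D. Now: state=D, head=-1, tape[-3..2]=010110 (head:   ^)
Step 3: in state D at pos -1, read 0 -> (D,0)->write 1,move R,goto D. Now: state=D, head=0, tape[-3..2]=011110 (head:    ^)
Step 4: in state D at pos 0, read 1 -> (D,1)->write 0,move L,goto A. Now: state=A, head=-1, tape[-3..2]=011010 (head:   ^)
Step 5: in state A at pos -1, read 1 -> (A,1)->write 1,move L,goto B. Now: state=B, head=-2, tape[-3..2]=011010 (head:  ^)
Step 6: in state B at pos -2, read 1 -> (B,1)->write 0,move L,goto A. Now: state=A, head=-3, tape[-4..2]=0001010 (head:  ^)
Step 7: in state A at pos -3, read 0 -> (A,0)->write 0,move L,goto D. Now: state=D, head=-4, tape[-5..2]=00001010 (head:  ^)
Step 8: in state D at pos -4, read 0 -> (D,0)->write 1,move R,goto D. Now: state=D, head=-3, tape[-5..2]=01001010 (head:   ^)
Step 9: in state D at pos -3, read 0 -> (D,0)->write 1,move R,goto D. Now: state=D, head=-2, tape[-5..2]=01101010 (head:    ^)
Step 10: in state D at pos -2, read 0 -> (D,0)->write 1,move R,goto D. Now: state=D, head=-1, tape[-5..2]=01111010 (head:     ^)
Step 11: in state D at pos -1, read 1 -> (D,1)->write 0,move L,goto A. Now: state=A, head=-2, tape[-5..2]=01110010 (head:    ^)
Step 12: in state A at pos -2, read 1 -> (A,1)->write 1,move L,goto B. Now: state=B, head=-3, tape[-5..2]=01110010 (head:   ^)
Cells containing 1 after step 12: {-4, -3, -2, 1} -> 4 cell(s)

Answer: 4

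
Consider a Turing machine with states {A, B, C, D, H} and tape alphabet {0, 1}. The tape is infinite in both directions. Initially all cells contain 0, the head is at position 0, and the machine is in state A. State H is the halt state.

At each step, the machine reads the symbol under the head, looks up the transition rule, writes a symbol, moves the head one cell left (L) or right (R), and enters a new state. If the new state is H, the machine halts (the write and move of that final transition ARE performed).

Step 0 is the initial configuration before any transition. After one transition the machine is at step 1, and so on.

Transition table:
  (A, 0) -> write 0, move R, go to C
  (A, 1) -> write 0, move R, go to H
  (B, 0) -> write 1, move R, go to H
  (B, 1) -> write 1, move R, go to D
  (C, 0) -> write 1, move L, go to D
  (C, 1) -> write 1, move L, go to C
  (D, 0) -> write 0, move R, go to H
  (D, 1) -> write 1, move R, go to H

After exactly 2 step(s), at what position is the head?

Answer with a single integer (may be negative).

Answer: 0

Derivation:
Step 1: in state A at pos 0, read 0 -> (A,0)->write 0,move R,goto C. Now: state=C, head=1, tape[-1..2]=0000 (head:   ^)
Step 2: in state C at pos 1, read 0 -> (C,0)->write 1,move L,goto D. Now: state=D, head=0, tape[-1..2]=0010 (head:  ^)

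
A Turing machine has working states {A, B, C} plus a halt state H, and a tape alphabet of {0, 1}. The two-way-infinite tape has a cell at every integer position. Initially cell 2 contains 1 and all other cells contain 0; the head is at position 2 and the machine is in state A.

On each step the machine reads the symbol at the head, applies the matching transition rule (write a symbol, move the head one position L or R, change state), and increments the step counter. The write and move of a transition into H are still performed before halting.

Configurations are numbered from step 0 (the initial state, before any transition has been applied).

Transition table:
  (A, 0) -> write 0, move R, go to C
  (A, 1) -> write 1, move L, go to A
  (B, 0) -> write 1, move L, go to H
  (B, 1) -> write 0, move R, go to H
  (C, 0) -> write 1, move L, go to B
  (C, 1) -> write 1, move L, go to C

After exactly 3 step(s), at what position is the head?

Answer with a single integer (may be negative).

Step 1: in state A at pos 2, read 1 -> (A,1)->write 1,move L,goto A. Now: state=A, head=1, tape[0..3]=0010 (head:  ^)
Step 2: in state A at pos 1, read 0 -> (A,0)->write 0,move R,goto C. Now: state=C, head=2, tape[0..3]=0010 (head:   ^)
Step 3: in state C at pos 2, read 1 -> (C,1)->write 1,move L,goto C. Now: state=C, head=1, tape[0..3]=0010 (head:  ^)

Answer: 1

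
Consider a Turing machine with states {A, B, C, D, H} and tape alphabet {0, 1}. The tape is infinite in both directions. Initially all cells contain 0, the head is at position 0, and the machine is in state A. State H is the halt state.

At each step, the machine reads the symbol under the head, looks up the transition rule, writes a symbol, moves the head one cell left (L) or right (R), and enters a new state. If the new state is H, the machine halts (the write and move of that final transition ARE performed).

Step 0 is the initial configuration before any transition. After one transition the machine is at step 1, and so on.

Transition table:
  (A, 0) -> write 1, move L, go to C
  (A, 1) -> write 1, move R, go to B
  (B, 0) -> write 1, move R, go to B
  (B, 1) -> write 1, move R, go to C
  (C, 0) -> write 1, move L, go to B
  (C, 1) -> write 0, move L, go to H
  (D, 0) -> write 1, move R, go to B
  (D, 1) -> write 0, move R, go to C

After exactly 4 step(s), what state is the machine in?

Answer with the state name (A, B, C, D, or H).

Answer: C

Derivation:
Step 1: in state A at pos 0, read 0 -> (A,0)->write 1,move L,goto C. Now: state=C, head=-1, tape[-2..1]=0010 (head:  ^)
Step 2: in state C at pos -1, read 0 -> (C,0)->write 1,move L,goto B. Now: state=B, head=-2, tape[-3..1]=00110 (head:  ^)
Step 3: in state B at pos -2, read 0 -> (B,0)->write 1,move R,goto B. Now: state=B, head=-1, tape[-3..1]=01110 (head:   ^)
Step 4: in state B at pos -1, read 1 -> (B,1)->write 1,move R,goto C. Now: state=C, head=0, tape[-3..1]=01110 (head:    ^)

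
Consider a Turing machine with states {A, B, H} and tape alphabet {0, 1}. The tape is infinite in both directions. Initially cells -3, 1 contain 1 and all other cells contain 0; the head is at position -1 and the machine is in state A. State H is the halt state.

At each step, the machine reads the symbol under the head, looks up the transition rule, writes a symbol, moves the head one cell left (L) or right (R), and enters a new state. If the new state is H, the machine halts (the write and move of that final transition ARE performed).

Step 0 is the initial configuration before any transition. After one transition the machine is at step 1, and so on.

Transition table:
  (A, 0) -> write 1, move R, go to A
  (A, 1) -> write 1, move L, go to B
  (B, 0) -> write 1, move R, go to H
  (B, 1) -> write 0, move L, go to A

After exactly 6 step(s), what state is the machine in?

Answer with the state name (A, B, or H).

Step 1: in state A at pos -1, read 0 -> (A,0)->write 1,move R,goto A. Now: state=A, head=0, tape[-4..2]=0101010 (head:     ^)
Step 2: in state A at pos 0, read 0 -> (A,0)->write 1,move R,goto A. Now: state=A, head=1, tape[-4..2]=0101110 (head:      ^)
Step 3: in state A at pos 1, read 1 -> (A,1)->write 1,move L,goto B. Now: state=B, head=0, tape[-4..2]=0101110 (head:     ^)
Step 4: in state B at pos 0, read 1 -> (B,1)->write 0,move L,goto A. Now: state=A, head=-1, tape[-4..2]=0101010 (head:    ^)
Step 5: in state A at pos -1, read 1 -> (A,1)->write 1,move L,goto B. Now: state=B, head=-2, tape[-4..2]=0101010 (head:   ^)
Step 6: in state B at pos -2, read 0 -> (B,0)->write 1,move R,goto H. Now: state=H, head=-1, tape[-4..2]=0111010 (head:    ^)

Answer: H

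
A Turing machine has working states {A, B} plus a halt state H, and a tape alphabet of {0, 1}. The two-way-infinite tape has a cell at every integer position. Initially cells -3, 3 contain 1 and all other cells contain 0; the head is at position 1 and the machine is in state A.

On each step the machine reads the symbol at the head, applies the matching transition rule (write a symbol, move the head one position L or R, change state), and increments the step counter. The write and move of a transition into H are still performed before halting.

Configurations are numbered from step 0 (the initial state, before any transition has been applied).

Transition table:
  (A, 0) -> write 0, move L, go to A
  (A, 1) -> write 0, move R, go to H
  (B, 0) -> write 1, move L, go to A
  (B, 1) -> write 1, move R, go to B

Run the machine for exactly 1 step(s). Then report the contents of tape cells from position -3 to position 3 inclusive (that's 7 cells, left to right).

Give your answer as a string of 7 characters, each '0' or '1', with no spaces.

Answer: 1000001

Derivation:
Step 1: in state A at pos 1, read 0 -> (A,0)->write 0,move L,goto A. Now: state=A, head=0, tape[-4..4]=010000010 (head:     ^)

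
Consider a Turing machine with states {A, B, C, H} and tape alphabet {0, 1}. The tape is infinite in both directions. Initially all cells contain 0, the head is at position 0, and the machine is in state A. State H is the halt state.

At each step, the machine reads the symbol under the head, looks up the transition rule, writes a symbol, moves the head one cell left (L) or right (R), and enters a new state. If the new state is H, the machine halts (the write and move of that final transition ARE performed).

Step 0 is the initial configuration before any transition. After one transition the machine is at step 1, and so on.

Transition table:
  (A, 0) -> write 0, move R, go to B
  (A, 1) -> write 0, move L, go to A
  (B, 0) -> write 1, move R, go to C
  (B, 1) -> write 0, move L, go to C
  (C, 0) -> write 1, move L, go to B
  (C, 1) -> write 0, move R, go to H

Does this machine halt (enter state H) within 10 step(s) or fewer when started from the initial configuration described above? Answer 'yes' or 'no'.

Step 1: in state A at pos 0, read 0 -> (A,0)->write 0,move R,goto B. Now: state=B, head=1, tape[-1..2]=0000 (head:   ^)
Step 2: in state B at pos 1, read 0 -> (B,0)->write 1,move R,goto C. Now: state=C, head=2, tape[-1..3]=00100 (head:    ^)
Step 3: in state C at pos 2, read 0 -> (C,0)->write 1,move L,goto B. Now: state=B, head=1, tape[-1..3]=00110 (head:   ^)
Step 4: in state B at pos 1, read 1 -> (B,1)->write 0,move L,goto C. Now: state=C, head=0, tape[-1..3]=00010 (head:  ^)
Step 5: in state C at pos 0, read 0 -> (C,0)->write 1,move L,goto B. Now: state=B, head=-1, tape[-2..3]=001010 (head:  ^)
Step 6: in state B at pos -1, read 0 -> (B,0)->write 1,move R,goto C. Now: state=C, head=0, tape[-2..3]=011010 (head:   ^)
Step 7: in state C at pos 0, read 1 -> (C,1)->write 0,move R,goto H. Now: state=H, head=1, tape[-2..3]=010010 (head:    ^)
State H reached at step 7; 7 <= 10 -> yes

Answer: yes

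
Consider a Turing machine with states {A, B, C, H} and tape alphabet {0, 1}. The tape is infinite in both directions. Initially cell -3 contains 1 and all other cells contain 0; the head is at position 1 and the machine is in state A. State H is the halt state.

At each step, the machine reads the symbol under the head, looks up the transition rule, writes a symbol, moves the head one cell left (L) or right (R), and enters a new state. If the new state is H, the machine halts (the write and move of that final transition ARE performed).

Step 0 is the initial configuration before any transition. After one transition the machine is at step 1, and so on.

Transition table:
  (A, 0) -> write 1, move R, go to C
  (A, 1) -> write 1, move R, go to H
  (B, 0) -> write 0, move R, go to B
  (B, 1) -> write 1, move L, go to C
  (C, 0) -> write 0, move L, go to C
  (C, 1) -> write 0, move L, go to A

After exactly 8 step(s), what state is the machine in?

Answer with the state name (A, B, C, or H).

Answer: C

Derivation:
Step 1: in state A at pos 1, read 0 -> (A,0)->write 1,move R,goto C. Now: state=C, head=2, tape[-4..3]=01000100 (head:       ^)
Step 2: in state C at pos 2, read 0 -> (C,0)->write 0,move L,goto C. Now: state=C, head=1, tape[-4..3]=01000100 (head:      ^)
Step 3: in state C at pos 1, read 1 -> (C,1)->write 0,move L,goto A. Now: state=A, head=0, tape[-4..3]=01000000 (head:     ^)
Step 4: in state A at pos 0, read 0 -> (A,0)->write 1,move R,goto C. Now: state=C, head=1, tape[-4..3]=01001000 (head:      ^)
Step 5: in state C at pos 1, read 0 -> (C,0)->write 0,move L,goto C. Now: state=C, head=0, tape[-4..3]=01001000 (head:     ^)
Step 6: in state C at pos 0, read 1 -> (C,1)->write 0,move L,goto A. Now: state=A, head=-1, tape[-4..3]=01000000 (head:    ^)
Step 7: in state A at pos -1, read 0 -> (A,0)->write 1,move R,goto C. Now: state=C, head=0, tape[-4..3]=01010000 (head:     ^)
Step 8: in state C at pos 0, read 0 -> (C,0)->write 0,move L,goto C. Now: state=C, head=-1, tape[-4..3]=01010000 (head:    ^)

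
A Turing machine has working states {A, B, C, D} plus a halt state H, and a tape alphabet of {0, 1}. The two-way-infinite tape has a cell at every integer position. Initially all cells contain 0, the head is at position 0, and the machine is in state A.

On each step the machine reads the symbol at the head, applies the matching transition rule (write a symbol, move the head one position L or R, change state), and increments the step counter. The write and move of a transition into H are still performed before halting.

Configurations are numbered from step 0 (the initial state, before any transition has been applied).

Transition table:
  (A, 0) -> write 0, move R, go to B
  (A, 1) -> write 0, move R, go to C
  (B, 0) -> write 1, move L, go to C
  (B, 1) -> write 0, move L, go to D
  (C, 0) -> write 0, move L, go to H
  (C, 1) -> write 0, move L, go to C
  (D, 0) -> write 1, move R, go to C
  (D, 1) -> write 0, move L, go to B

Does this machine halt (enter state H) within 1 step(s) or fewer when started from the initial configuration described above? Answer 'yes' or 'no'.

Step 1: in state A at pos 0, read 0 -> (A,0)->write 0,move R,goto B. Now: state=B, head=1, tape[-1..2]=0000 (head:   ^)
After 1 step(s): state = B (not H) -> not halted within 1 -> no

Answer: no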